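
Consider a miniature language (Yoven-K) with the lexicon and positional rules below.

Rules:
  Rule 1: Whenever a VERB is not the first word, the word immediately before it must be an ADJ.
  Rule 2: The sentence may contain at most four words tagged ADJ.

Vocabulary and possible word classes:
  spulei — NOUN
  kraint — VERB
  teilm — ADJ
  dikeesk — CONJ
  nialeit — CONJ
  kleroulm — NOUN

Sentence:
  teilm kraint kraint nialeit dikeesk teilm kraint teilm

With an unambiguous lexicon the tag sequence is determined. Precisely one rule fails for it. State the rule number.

1

Fixed tagging: ADJ VERB VERB CONJ CONJ ADJ VERB ADJ.
Applying the rules: R1 violated, R2 holds.
Only rule 1 fails.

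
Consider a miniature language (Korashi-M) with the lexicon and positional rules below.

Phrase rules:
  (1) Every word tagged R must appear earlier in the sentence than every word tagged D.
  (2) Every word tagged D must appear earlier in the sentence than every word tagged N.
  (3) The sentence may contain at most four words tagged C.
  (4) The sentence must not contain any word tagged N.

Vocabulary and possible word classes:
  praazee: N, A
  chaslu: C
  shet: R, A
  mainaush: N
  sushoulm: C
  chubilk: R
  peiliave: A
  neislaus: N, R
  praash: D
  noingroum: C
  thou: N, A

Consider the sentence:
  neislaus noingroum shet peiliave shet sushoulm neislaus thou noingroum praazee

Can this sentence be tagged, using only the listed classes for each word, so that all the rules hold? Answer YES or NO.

YES

Candidates per position — 1:neislaus {N,R}; 2:noingroum {C}; 3:shet {R,A}; 4:peiliave {A}; 5:shet {R,A}; 6:sushoulm {C}; 7:neislaus {N,R}; 8:thou {N,A}; 9:noingroum {C}; 10:praazee {N,A}.
One satisfying assignment: R C A A A C R A C A.
Check: rule 1 ok; rule 2 ok; rule 3 ok; rule 4 ok.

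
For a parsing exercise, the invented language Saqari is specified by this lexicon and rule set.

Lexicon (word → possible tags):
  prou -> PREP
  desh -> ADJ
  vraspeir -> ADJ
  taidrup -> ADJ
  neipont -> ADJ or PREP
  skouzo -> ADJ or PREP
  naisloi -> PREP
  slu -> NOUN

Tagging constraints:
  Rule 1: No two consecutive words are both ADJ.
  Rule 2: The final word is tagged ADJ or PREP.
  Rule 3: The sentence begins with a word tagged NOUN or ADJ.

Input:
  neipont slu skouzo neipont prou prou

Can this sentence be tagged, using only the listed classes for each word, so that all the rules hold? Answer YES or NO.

YES

Candidates per position — 1:neipont {ADJ,PREP}; 2:slu {NOUN}; 3:skouzo {ADJ,PREP}; 4:neipont {ADJ,PREP}; 5:prou {PREP}; 6:prou {PREP}.
One satisfying assignment: ADJ NOUN PREP PREP PREP PREP.
Rule-by-rule: rule 1 ok; rule 2 ok; rule 3 ok.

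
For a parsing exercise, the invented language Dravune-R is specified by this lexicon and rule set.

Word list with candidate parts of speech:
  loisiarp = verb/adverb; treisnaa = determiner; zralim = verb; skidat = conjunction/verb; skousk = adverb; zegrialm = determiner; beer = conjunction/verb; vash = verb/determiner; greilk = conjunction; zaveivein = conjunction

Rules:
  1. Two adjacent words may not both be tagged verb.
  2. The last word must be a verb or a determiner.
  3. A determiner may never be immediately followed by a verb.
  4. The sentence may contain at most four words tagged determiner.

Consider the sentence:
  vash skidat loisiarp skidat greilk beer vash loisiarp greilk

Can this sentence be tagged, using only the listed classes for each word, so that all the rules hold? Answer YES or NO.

NO

Candidates per position — 1:vash {verb,determiner}; 2:skidat {conjunction,verb}; 3:loisiarp {verb,adverb}; 4:skidat {conjunction,verb}; 5:greilk {conjunction}; 6:beer {conjunction,verb}; 7:vash {verb,determiner}; 8:loisiarp {verb,adverb}; 9:greilk {conjunction}.
Rule 2 cannot be satisfied by any choice of tags from the lexicon.
So there is no consistent tagging.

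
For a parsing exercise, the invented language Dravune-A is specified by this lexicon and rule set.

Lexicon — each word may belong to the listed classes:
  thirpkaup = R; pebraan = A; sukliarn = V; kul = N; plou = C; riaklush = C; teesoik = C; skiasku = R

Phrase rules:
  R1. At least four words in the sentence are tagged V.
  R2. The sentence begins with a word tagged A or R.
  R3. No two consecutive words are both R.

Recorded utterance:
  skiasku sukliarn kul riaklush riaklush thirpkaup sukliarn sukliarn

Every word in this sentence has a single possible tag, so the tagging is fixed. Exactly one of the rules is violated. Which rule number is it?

1

Fixed tagging: R V N C C R V V.
Applying the rules: R1 violated, R2 holds, R3 holds.
Only rule 1 fails.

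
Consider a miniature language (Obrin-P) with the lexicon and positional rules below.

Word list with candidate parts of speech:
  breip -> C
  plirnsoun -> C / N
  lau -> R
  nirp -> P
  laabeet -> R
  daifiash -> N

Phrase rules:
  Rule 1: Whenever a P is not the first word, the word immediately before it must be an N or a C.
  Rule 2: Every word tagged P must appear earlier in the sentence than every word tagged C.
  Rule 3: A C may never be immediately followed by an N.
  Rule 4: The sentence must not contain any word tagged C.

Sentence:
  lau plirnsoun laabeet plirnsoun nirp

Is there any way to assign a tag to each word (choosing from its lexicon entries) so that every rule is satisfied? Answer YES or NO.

Candidates per position — 1:lau {R}; 2:plirnsoun {C,N}; 3:laabeet {R}; 4:plirnsoun {C,N}; 5:nirp {P}.
One satisfying assignment: R N R N P.
Rule-by-rule: rule 1 ✓; rule 2 ✓; rule 3 ✓; rule 4 ✓.

YES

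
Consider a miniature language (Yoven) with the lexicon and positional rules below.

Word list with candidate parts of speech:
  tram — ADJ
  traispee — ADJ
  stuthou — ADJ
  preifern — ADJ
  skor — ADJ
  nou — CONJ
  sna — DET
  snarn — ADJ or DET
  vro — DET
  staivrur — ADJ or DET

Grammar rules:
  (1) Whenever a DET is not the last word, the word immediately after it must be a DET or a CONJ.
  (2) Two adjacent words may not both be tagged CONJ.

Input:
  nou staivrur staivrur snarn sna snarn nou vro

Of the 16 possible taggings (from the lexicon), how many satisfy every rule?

4

Candidates per position — 1:nou {CONJ}; 2:staivrur {ADJ,DET}; 3:staivrur {ADJ,DET}; 4:snarn {ADJ,DET}; 5:sna {DET}; 6:snarn {ADJ,DET}; 7:nou {CONJ}; 8:vro {DET}.
There are 16 candidate sequences in total.
The sequences that satisfy every rule: CONJ ADJ ADJ ADJ DET DET CONJ DET; CONJ ADJ ADJ DET DET DET CONJ DET; CONJ ADJ DET DET DET DET CONJ DET; CONJ DET DET DET DET DET CONJ DET.
Count = 4.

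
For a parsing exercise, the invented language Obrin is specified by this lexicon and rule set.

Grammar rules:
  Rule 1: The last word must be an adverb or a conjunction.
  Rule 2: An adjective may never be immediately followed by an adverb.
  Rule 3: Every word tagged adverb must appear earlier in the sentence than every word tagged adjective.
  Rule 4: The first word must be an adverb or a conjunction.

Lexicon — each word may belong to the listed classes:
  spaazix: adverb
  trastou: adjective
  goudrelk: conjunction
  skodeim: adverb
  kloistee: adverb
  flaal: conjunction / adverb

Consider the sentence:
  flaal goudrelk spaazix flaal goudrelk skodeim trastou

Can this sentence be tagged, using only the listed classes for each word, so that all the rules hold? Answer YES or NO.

NO

Candidates per position — 1:flaal {conjunction,adverb}; 2:goudrelk {conjunction}; 3:spaazix {adverb}; 4:flaal {conjunction,adverb}; 5:goudrelk {conjunction}; 6:skodeim {adverb}; 7:trastou {adjective}.
Rule 1 cannot be satisfied by any choice of tags from the lexicon.
So there is no consistent tagging.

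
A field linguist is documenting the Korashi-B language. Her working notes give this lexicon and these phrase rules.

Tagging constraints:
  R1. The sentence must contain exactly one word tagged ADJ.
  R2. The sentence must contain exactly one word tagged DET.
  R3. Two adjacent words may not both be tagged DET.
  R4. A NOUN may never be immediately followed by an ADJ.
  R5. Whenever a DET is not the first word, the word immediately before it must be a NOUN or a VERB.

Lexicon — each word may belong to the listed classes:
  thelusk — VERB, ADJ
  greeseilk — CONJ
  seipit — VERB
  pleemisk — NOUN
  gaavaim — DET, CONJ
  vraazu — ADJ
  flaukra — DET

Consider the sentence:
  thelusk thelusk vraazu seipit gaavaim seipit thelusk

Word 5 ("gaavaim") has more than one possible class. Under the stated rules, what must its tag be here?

Candidates per position — 1:thelusk {VERB,ADJ}; 2:thelusk {VERB,ADJ}; 3:vraazu {ADJ}; 4:seipit {VERB}; 5:gaavaim {DET,CONJ}; 6:seipit {VERB}; 7:thelusk {VERB,ADJ}.
Position 1: ADJ is ruled out by rule 1; that leaves VERB.
Position 2: ADJ is ruled out by rule 1; that leaves VERB.
Position 5: CONJ is ruled out by rule 2; that leaves DET.
Position 7: ADJ is ruled out by rule 1; that leaves VERB.
So the tagging must be: VERB VERB ADJ VERB DET VERB VERB.
Verifying each rule — rule 1 ✓; rule 2 ✓; rule 3 ✓; rule 4 ✓; rule 5 ✓.

DET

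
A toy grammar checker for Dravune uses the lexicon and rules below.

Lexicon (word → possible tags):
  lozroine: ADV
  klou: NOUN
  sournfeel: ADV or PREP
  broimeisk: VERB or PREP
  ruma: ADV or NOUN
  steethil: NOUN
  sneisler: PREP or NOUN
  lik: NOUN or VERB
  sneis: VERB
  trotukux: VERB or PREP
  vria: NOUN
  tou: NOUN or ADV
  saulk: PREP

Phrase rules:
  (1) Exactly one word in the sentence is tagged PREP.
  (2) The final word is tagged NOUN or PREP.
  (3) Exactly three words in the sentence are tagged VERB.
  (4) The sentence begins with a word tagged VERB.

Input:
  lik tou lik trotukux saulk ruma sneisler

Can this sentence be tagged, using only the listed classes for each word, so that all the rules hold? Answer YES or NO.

YES

Candidates per position — 1:lik {NOUN,VERB}; 2:tou {NOUN,ADV}; 3:lik {NOUN,VERB}; 4:trotukux {VERB,PREP}; 5:saulk {PREP}; 6:ruma {ADV,NOUN}; 7:sneisler {PREP,NOUN}.
One satisfying assignment: VERB ADV VERB VERB PREP NOUN NOUN.
Checking: rule 1 holds; rule 2 holds; rule 3 holds; rule 4 holds.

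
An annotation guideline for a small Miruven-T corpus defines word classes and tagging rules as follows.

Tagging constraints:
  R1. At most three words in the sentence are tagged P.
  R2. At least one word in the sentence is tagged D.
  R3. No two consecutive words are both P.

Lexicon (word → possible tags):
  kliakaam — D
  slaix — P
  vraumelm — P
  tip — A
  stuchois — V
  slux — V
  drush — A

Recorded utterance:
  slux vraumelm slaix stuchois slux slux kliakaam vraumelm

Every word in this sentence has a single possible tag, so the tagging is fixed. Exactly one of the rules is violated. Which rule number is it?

3

Fixed tagging: V P P V V V D P.
Applying the rules: R1 ✓, R2 ✓, R3 ✗.
Only rule 3 fails.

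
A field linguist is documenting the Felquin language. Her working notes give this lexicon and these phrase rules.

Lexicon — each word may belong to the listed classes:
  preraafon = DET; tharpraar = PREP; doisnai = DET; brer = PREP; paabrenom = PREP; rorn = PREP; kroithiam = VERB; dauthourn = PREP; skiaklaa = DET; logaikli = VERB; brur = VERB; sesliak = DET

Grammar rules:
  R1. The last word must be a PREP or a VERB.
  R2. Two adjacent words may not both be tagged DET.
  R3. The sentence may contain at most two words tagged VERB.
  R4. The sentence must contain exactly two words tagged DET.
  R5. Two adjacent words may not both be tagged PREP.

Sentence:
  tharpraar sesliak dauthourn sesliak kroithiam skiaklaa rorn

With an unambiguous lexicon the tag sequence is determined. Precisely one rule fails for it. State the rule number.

Fixed tagging: PREP DET PREP DET VERB DET PREP.
Checking each rule: R1 pass, R2 pass, R3 pass, R4 fail, R5 pass.
Only rule 4 fails.

4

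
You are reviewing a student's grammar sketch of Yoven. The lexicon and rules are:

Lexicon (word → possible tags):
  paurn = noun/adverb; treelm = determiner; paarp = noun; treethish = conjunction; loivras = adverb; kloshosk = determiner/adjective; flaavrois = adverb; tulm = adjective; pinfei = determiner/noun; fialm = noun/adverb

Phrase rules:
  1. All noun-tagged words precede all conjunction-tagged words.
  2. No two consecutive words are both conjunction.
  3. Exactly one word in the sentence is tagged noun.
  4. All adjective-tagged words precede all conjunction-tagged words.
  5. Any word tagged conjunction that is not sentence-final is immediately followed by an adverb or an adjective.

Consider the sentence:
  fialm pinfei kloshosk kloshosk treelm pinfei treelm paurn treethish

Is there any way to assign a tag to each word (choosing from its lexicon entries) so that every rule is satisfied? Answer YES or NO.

Candidates per position — 1:fialm {noun,adverb}; 2:pinfei {determiner,noun}; 3:kloshosk {determiner,adjective}; 4:kloshosk {determiner,adjective}; 5:treelm {determiner}; 6:pinfei {determiner,noun}; 7:treelm {determiner}; 8:paurn {noun,adverb}; 9:treethish {conjunction}.
One satisfying assignment: adverb determiner adjective determiner determiner determiner determiner noun conjunction.
Check: rule 1 satisfied; rule 2 satisfied; rule 3 satisfied; rule 4 satisfied; rule 5 satisfied.

YES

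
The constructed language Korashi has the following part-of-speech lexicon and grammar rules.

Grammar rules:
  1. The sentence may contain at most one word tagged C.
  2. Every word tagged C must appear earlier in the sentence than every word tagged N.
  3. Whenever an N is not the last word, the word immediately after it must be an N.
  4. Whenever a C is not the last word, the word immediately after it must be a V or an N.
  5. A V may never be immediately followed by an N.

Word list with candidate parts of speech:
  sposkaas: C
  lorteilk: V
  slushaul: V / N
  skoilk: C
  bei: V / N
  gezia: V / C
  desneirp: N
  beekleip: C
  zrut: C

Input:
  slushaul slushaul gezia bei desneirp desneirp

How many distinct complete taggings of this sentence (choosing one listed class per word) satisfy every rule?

1

Candidates per position — 1:slushaul {V,N}; 2:slushaul {V,N}; 3:gezia {V,C}; 4:bei {V,N}; 5:desneirp {N}; 6:desneirp {N}.
There are 16 candidate sequences in total.
The sequences that satisfy every rule: V V C N N N.
Count = 1.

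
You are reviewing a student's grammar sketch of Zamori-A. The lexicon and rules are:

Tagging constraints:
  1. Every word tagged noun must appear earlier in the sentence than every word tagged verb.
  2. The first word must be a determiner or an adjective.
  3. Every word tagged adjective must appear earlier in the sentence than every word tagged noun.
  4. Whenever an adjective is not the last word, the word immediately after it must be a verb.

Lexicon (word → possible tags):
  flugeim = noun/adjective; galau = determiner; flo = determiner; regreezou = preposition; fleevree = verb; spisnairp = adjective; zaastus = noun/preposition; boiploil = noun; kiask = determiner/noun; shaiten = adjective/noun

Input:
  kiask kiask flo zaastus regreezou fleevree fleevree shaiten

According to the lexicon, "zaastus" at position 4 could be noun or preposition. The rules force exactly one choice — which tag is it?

preposition

Candidates per position — 1:kiask {determiner,noun}; 2:kiask {determiner,noun}; 3:flo {determiner}; 4:zaastus {noun,preposition}; 5:regreezou {preposition}; 6:fleevree {verb}; 7:fleevree {verb}; 8:shaiten {adjective,noun}.
At position 1, choosing noun makes rule 2 impossible to satisfy; hence determiner.
At position 8, choosing noun makes rule 1 impossible to satisfy; hence adjective.
At position 2, choosing noun makes rule 3 impossible to satisfy; hence determiner.
At position 4, choosing noun makes rule 3 impossible to satisfy; hence preposition.
The unique satisfying tagging is: determiner determiner determiner preposition preposition verb verb adjective.
Rule-by-rule: rule 1 ✓; rule 2 ✓; rule 3 ✓; rule 4 ✓.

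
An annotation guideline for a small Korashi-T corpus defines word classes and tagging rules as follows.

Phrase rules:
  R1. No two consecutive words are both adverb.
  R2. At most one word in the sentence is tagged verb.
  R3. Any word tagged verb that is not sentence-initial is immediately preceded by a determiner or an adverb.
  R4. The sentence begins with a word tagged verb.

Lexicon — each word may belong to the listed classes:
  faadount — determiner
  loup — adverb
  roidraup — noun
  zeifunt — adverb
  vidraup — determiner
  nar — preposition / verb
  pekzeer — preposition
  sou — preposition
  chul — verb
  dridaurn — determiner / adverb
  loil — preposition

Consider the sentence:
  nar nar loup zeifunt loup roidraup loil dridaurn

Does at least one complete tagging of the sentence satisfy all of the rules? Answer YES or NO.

Candidates per position — 1:nar {preposition,verb}; 2:nar {preposition,verb}; 3:loup {adverb}; 4:zeifunt {adverb}; 5:loup {adverb}; 6:roidraup {noun}; 7:loil {preposition}; 8:dridaurn {determiner,adverb}.
Rule 1 cannot be satisfied by any choice of tags from the lexicon.
So there is no consistent tagging.

NO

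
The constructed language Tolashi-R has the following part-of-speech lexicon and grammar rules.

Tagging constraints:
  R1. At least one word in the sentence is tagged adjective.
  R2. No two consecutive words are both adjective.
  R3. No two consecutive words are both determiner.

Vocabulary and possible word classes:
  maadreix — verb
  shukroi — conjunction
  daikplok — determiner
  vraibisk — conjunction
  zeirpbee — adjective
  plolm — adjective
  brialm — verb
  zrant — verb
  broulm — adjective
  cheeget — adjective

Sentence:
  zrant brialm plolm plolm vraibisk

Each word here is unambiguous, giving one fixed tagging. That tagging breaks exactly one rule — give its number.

2

Fixed tagging: verb verb adjective adjective conjunction.
Applying the rules: R1 holds, R2 violated, R3 holds.
Only rule 2 fails.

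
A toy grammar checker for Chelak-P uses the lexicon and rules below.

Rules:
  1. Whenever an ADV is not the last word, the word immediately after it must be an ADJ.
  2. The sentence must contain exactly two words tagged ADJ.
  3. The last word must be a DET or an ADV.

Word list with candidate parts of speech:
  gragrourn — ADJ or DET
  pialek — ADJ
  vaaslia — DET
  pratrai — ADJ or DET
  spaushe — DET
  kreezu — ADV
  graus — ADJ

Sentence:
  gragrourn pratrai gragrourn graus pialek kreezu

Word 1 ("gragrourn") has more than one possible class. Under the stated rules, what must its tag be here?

DET

Candidates per position — 1:gragrourn {ADJ,DET}; 2:pratrai {ADJ,DET}; 3:gragrourn {ADJ,DET}; 4:graus {ADJ}; 5:pialek {ADJ}; 6:kreezu {ADV}.
Position 1: tagging it ADJ would leave rule 2 unsatisfiable, so it must be DET.
Position 2: tagging it ADJ would leave rule 2 unsatisfiable, so it must be DET.
Position 3: tagging it ADJ would leave rule 2 unsatisfiable, so it must be DET.
That leaves exactly one tagging: DET DET DET ADJ ADJ ADV.
Checking: rule 1 holds; rule 2 holds; rule 3 holds.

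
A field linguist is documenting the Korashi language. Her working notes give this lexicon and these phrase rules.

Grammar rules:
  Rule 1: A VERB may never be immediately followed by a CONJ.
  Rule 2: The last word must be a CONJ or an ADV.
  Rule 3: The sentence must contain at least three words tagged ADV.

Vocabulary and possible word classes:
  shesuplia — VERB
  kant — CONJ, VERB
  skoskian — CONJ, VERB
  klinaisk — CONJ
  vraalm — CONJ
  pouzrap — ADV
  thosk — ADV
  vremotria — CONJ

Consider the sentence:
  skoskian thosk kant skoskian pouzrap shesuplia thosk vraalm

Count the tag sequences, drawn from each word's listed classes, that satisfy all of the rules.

6

Candidates per position — 1:skoskian {CONJ,VERB}; 2:thosk {ADV}; 3:kant {CONJ,VERB}; 4:skoskian {CONJ,VERB}; 5:pouzrap {ADV}; 6:shesuplia {VERB}; 7:thosk {ADV}; 8:vraalm {CONJ}.
There are 8 candidate sequences in total.
Checking each against the rules leaves 6 sequences.
Count = 6.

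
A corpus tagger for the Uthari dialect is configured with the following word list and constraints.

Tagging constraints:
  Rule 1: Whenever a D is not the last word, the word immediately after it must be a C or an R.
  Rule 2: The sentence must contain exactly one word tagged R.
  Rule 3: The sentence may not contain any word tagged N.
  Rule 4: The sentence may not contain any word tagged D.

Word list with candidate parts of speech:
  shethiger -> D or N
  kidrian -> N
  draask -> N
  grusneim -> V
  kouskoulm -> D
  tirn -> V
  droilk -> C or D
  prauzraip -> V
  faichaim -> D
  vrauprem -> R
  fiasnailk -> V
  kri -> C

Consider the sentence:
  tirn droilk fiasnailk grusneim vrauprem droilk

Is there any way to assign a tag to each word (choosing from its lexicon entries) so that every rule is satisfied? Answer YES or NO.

YES

Candidates per position — 1:tirn {V}; 2:droilk {C,D}; 3:fiasnailk {V}; 4:grusneim {V}; 5:vrauprem {R}; 6:droilk {C,D}.
One satisfying assignment: V C V V R C.
Checking: rule 1 ok; rule 2 ok; rule 3 ok; rule 4 ok.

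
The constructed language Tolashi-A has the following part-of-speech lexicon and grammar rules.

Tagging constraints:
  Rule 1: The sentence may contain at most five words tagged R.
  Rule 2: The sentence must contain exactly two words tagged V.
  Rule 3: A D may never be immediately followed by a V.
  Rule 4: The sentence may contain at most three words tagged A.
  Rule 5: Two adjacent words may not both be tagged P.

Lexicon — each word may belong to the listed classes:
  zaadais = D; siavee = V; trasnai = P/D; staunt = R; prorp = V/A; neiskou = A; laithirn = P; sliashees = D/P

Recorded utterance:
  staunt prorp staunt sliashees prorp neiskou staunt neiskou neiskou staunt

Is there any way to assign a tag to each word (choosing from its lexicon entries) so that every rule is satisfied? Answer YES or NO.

Candidates per position — 1:staunt {R}; 2:prorp {V,A}; 3:staunt {R}; 4:sliashees {D,P}; 5:prorp {V,A}; 6:neiskou {A}; 7:staunt {R}; 8:neiskou {A}; 9:neiskou {A}; 10:staunt {R}.
One satisfying assignment: R V R P V A R A A R.
Verifying each rule — rule 1 ✓; rule 2 ✓; rule 3 ✓; rule 4 ✓; rule 5 ✓.

YES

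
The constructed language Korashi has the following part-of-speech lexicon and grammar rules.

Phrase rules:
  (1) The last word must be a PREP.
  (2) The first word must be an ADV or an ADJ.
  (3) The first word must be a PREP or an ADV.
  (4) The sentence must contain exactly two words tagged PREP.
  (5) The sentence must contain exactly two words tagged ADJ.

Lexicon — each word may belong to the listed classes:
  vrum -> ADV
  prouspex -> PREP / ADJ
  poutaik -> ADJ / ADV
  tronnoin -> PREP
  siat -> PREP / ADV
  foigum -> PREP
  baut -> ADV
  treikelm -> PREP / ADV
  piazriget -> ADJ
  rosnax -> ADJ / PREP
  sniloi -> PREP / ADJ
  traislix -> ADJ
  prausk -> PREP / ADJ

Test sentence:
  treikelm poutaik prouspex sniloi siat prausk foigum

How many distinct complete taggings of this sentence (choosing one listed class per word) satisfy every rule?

3

Candidates per position — 1:treikelm {PREP,ADV}; 2:poutaik {ADJ,ADV}; 3:prouspex {PREP,ADJ}; 4:sniloi {PREP,ADJ}; 5:siat {PREP,ADV}; 6:prausk {PREP,ADJ}; 7:foigum {PREP}.
There are 64 candidate sequences in total.
The sequences that satisfy every rule: ADV ADV PREP ADJ ADV ADJ PREP; ADV ADV ADJ PREP ADV ADJ PREP; ADV ADV ADJ ADJ ADV PREP PREP.
Count = 3.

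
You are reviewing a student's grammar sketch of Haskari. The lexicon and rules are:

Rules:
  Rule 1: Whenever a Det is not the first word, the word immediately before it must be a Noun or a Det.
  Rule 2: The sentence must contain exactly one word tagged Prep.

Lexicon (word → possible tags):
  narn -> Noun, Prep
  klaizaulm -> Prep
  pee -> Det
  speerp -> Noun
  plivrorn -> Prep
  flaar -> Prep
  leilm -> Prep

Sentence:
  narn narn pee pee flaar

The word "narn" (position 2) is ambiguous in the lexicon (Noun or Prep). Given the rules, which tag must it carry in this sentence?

Noun

Candidates per position — 1:narn {Noun,Prep}; 2:narn {Noun,Prep}; 3:pee {Det}; 4:pee {Det}; 5:flaar {Prep}.
At position 1, choosing Prep makes rule 2 impossible to satisfy; hence Noun.
At position 2, choosing Prep makes rule 1 impossible to satisfy; hence Noun.
The only consistent sequence is: Noun Noun Det Det Prep.
Checking: rule 1 holds; rule 2 holds.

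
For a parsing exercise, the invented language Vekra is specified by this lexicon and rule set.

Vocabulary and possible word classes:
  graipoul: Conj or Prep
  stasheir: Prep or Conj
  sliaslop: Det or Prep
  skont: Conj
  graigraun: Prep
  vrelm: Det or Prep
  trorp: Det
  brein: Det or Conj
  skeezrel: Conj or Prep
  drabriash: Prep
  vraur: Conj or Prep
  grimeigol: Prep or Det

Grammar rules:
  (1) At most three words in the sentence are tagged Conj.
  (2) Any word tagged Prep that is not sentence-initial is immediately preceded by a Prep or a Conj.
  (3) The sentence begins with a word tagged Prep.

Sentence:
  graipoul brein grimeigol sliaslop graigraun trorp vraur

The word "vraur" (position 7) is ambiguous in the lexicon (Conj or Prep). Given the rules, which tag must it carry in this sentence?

Conj

Candidates per position — 1:graipoul {Conj,Prep}; 2:brein {Det,Conj}; 3:grimeigol {Prep,Det}; 4:sliaslop {Det,Prep}; 5:graigraun {Prep}; 6:trorp {Det}; 7:vraur {Conj,Prep}.
At position 1, choosing Conj makes rule 3 impossible to satisfy; hence Prep.
At position 2, choosing Det makes rule 2 impossible to satisfy; hence Conj.
At position 3, choosing Det makes rule 2 impossible to satisfy; hence Prep.
At position 4, choosing Det makes rule 2 impossible to satisfy; hence Prep.
At position 7, choosing Prep makes rule 2 impossible to satisfy; hence Conj.
The unique satisfying tagging is: Prep Conj Prep Prep Prep Det Conj.
Verifying each rule — rule 1 holds; rule 2 holds; rule 3 holds.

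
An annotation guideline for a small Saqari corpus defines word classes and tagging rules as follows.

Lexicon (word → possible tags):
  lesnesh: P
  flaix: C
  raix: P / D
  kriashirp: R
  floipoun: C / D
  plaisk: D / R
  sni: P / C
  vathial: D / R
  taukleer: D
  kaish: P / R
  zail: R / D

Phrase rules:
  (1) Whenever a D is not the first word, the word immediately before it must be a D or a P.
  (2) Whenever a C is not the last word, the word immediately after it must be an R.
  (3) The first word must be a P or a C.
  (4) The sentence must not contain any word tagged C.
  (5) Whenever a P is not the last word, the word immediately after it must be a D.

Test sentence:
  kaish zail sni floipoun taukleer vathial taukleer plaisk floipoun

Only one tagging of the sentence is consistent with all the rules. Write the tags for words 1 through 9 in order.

P D P D D D D D D

Candidates per position — 1:kaish {P,R}; 2:zail {R,D}; 3:sni {P,C}; 4:floipoun {C,D}; 5:taukleer {D}; 6:vathial {D,R}; 7:taukleer {D}; 8:plaisk {D,R}; 9:floipoun {C,D}.
If word 1 were R, no tagging could satisfy rule 3; so word 1 is P.
If word 2 were R, no tagging could satisfy rule 5; so word 2 is D.
If word 3 were C, no tagging could satisfy rule 1; so word 3 is P.
If word 4 were C, no tagging could satisfy rule 1; so word 4 is D.
If word 6 were R, no tagging could satisfy rule 1; so word 6 is D.
If word 9 were C, no tagging could satisfy rule 4; so word 9 is D.
If word 8 were R, no tagging could satisfy rule 1; so word 8 is D.
The only consistent sequence is: P D P D D D D D D.
Check: rule 1 ✓; rule 2 ✓; rule 3 ✓; rule 4 ✓; rule 5 ✓.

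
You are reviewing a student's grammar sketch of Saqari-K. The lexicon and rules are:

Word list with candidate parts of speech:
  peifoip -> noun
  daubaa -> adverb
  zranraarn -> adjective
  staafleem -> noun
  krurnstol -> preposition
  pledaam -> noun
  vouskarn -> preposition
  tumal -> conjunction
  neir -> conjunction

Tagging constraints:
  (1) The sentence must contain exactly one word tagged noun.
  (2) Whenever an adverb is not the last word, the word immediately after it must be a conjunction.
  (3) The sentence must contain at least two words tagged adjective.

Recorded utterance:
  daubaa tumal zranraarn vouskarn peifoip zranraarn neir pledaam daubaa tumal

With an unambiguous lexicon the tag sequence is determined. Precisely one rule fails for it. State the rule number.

Fixed tagging: adverb conjunction adjective preposition noun adjective conjunction noun adverb conjunction.
Rule check: R1 fails, R2 ok, R3 ok.
Only rule 1 fails.

1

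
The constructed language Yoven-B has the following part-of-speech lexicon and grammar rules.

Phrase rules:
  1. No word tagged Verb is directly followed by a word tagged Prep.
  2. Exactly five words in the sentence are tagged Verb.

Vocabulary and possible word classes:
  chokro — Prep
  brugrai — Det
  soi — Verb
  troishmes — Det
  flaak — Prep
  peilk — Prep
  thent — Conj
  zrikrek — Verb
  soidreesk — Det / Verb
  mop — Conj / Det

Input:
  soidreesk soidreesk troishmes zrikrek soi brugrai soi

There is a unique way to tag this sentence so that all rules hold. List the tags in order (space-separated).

Verb Verb Det Verb Verb Det Verb

Candidates per position — 1:soidreesk {Det,Verb}; 2:soidreesk {Det,Verb}; 3:troishmes {Det}; 4:zrikrek {Verb}; 5:soi {Verb}; 6:brugrai {Det}; 7:soi {Verb}.
Word 1 cannot be Det — rule 2 would then fail for every completion. It is Verb.
Word 2 cannot be Det — rule 2 would then fail for every completion. It is Verb.
The only consistent sequence is: Verb Verb Det Verb Verb Det Verb.
Check: rule 1 satisfied; rule 2 satisfied.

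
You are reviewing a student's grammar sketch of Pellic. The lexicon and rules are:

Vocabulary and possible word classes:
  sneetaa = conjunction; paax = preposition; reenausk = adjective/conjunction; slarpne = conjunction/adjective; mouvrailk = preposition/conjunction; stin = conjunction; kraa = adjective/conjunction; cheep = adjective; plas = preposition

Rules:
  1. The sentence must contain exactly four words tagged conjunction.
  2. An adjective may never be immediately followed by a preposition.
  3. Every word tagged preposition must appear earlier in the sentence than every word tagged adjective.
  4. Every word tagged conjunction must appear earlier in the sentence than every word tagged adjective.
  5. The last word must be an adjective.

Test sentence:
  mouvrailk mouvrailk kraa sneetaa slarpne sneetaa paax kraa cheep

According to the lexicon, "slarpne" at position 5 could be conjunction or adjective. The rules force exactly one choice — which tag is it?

Candidates per position — 1:mouvrailk {preposition,conjunction}; 2:mouvrailk {preposition,conjunction}; 3:kraa {adjective,conjunction}; 4:sneetaa {conjunction}; 5:slarpne {conjunction,adjective}; 6:sneetaa {conjunction}; 7:paax {preposition}; 8:kraa {adjective,conjunction}; 9:cheep {adjective}.
Position 3: adjective is ruled out by rule 3; that leaves conjunction.
Position 5: adjective is ruled out by rule 3; that leaves conjunction.
Position 8: conjunction is ruled out by rule 1; that leaves adjective.
Position 1: conjunction is ruled out by rule 1; that leaves preposition.
Position 2: conjunction is ruled out by rule 1; that leaves preposition.
That leaves exactly one tagging: preposition preposition conjunction conjunction conjunction conjunction preposition adjective adjective.
Rule-by-rule: rule 1 satisfied; rule 2 satisfied; rule 3 satisfied; rule 4 satisfied; rule 5 satisfied.

conjunction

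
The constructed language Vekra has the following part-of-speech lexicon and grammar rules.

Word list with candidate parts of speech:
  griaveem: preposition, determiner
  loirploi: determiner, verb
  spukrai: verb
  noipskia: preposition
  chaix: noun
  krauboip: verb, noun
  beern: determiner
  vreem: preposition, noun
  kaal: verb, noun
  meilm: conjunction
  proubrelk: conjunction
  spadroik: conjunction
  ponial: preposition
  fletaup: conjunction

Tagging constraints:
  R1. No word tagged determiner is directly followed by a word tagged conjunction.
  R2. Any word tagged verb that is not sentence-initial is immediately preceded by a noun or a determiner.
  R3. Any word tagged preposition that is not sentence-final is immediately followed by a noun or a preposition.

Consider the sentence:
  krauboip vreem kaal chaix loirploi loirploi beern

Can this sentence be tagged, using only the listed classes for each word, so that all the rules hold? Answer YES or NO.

Candidates per position — 1:krauboip {verb,noun}; 2:vreem {preposition,noun}; 3:kaal {verb,noun}; 4:chaix {noun}; 5:loirploi {determiner,verb}; 6:loirploi {determiner,verb}; 7:beern {determiner}.
One satisfying assignment: noun noun noun noun determiner verb determiner.
Rule-by-rule: rule 1 ok; rule 2 ok; rule 3 ok.

YES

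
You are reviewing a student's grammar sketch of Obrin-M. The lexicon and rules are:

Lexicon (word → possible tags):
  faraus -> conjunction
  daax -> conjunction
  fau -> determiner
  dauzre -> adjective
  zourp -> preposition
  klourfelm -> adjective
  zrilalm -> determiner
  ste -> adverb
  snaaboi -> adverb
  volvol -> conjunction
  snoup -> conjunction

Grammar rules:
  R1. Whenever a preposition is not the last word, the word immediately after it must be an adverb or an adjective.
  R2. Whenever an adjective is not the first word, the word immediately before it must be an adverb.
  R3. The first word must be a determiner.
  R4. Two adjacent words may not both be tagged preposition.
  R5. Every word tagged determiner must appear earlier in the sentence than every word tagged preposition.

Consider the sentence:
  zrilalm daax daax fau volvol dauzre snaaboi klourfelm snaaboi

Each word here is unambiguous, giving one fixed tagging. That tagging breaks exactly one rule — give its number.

2

Fixed tagging: determiner conjunction conjunction determiner conjunction adjective adverb adjective adverb.
Checking each rule: R1 ✓, R2 ✗, R3 ✓, R4 ✓, R5 ✓.
Only rule 2 fails.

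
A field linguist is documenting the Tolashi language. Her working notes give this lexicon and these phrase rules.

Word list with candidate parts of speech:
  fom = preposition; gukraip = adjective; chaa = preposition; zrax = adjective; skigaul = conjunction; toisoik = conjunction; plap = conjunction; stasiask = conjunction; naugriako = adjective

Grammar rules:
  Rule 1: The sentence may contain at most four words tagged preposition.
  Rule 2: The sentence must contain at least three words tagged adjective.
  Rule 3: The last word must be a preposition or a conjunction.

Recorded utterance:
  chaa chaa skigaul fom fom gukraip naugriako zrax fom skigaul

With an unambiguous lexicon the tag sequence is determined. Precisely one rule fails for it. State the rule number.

Fixed tagging: preposition preposition conjunction preposition preposition adjective adjective adjective preposition conjunction.
Rule check: R1 fails, R2 ok, R3 ok.
Only rule 1 fails.

1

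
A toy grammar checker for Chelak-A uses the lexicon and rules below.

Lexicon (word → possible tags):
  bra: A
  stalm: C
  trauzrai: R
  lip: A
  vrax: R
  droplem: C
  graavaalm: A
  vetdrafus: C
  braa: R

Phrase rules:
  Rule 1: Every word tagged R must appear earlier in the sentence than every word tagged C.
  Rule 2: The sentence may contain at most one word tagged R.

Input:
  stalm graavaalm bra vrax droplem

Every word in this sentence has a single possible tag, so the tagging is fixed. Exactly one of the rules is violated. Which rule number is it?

Fixed tagging: C A A R C.
Applying the rules: R1 fails, R2 ok.
Only rule 1 fails.

1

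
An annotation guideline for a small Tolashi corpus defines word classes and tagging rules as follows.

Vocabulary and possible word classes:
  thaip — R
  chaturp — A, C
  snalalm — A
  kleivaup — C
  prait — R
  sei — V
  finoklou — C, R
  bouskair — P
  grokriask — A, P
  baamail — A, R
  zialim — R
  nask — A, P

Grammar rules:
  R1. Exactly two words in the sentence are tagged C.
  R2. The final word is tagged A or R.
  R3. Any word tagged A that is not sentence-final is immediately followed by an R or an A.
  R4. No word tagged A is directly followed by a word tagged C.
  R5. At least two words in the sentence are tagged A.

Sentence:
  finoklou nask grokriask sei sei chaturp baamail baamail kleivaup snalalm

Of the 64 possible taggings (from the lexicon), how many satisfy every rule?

3

Candidates per position — 1:finoklou {C,R}; 2:nask {A,P}; 3:grokriask {A,P}; 4:sei {V}; 5:sei {V}; 6:chaturp {A,C}; 7:baamail {A,R}; 8:baamail {A,R}; 9:kleivaup {C}; 10:snalalm {A}.
There are 64 candidate sequences in total.
The sequences that satisfy every rule: C P P V V A A R C A; C P P V V A R R C A; R P P V V C A R C A.
Count = 3.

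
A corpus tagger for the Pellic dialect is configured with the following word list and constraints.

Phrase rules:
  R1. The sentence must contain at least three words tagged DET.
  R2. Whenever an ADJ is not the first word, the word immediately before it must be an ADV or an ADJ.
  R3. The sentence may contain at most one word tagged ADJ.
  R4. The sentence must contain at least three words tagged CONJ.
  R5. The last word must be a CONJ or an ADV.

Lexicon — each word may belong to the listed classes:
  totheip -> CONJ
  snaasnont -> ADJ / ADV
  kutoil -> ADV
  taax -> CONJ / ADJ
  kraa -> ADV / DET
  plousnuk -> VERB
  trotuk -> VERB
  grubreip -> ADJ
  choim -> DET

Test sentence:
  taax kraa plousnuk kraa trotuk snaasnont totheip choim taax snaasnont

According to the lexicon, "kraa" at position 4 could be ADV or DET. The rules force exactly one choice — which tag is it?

DET

Candidates per position — 1:taax {CONJ,ADJ}; 2:kraa {ADV,DET}; 3:plousnuk {VERB}; 4:kraa {ADV,DET}; 5:trotuk {VERB}; 6:snaasnont {ADJ,ADV}; 7:totheip {CONJ}; 8:choim {DET}; 9:taax {CONJ,ADJ}; 10:snaasnont {ADJ,ADV}.
Position 1: tagging it ADJ would leave rule 4 unsatisfiable, so it must be CONJ.
Position 2: tagging it ADV would leave rule 1 unsatisfiable, so it must be DET.
Position 4: tagging it ADV would leave rule 1 unsatisfiable, so it must be DET.
Position 6: tagging it ADJ would leave rule 2 unsatisfiable, so it must be ADV.
Position 9: tagging it ADJ would leave rule 2 unsatisfiable, so it must be CONJ.
Position 10: tagging it ADJ would leave rule 2 unsatisfiable, so it must be ADV.
So the tagging must be: CONJ DET VERB DET VERB ADV CONJ DET CONJ ADV.
Check: rule 1 satisfied; rule 2 satisfied; rule 3 satisfied; rule 4 satisfied; rule 5 satisfied.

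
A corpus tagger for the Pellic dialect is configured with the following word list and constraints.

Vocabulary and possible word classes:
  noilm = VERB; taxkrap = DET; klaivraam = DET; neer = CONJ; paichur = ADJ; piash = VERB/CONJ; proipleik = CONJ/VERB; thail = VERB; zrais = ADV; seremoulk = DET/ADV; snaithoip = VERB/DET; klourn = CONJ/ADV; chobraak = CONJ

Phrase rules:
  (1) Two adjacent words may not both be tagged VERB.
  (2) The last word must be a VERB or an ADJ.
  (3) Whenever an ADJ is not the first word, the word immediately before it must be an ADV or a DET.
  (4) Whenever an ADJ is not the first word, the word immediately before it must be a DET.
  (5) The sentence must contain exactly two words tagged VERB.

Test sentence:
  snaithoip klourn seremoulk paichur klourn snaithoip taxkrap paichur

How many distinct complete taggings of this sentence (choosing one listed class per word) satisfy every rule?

4

Candidates per position — 1:snaithoip {VERB,DET}; 2:klourn {CONJ,ADV}; 3:seremoulk {DET,ADV}; 4:paichur {ADJ}; 5:klourn {CONJ,ADV}; 6:snaithoip {VERB,DET}; 7:taxkrap {DET}; 8:paichur {ADJ}.
There are 32 candidate sequences in total.
The sequences that satisfy every rule: VERB CONJ DET ADJ CONJ VERB DET ADJ; VERB CONJ DET ADJ ADV VERB DET ADJ; VERB ADV DET ADJ CONJ VERB DET ADJ; VERB ADV DET ADJ ADV VERB DET ADJ.
Count = 4.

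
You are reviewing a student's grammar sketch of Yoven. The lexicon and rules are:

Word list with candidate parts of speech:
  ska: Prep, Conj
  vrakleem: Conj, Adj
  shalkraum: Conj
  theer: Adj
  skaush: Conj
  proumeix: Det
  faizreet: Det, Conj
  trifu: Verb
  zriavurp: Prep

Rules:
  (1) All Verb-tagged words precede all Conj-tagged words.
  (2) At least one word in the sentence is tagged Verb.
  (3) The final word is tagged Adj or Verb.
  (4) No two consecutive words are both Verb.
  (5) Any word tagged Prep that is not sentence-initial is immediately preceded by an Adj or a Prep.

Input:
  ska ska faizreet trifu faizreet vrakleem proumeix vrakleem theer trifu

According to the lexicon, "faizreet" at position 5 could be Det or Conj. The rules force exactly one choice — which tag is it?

Det

Candidates per position — 1:ska {Prep,Conj}; 2:ska {Prep,Conj}; 3:faizreet {Det,Conj}; 4:trifu {Verb}; 5:faizreet {Det,Conj}; 6:vrakleem {Conj,Adj}; 7:proumeix {Det}; 8:vrakleem {Conj,Adj}; 9:theer {Adj}; 10:trifu {Verb}.
At position 1, choosing Conj makes rule 1 impossible to satisfy; hence Prep.
At position 2, choosing Conj makes rule 1 impossible to satisfy; hence Prep.
At position 3, choosing Conj makes rule 1 impossible to satisfy; hence Det.
At position 5, choosing Conj makes rule 1 impossible to satisfy; hence Det.
At position 6, choosing Conj makes rule 1 impossible to satisfy; hence Adj.
At position 8, choosing Conj makes rule 1 impossible to satisfy; hence Adj.
The only consistent sequence is: Prep Prep Det Verb Det Adj Det Adj Adj Verb.
Checking: rule 1 ✓; rule 2 ✓; rule 3 ✓; rule 4 ✓; rule 5 ✓.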